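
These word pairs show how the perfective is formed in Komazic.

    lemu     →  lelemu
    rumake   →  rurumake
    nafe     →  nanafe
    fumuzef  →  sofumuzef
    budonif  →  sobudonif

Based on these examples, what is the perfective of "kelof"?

"kelof" ends in a consonant. The stems ending in a consonant (budonif → sobudonif, fumuzef → sofumuzef) add the prefix so-.
So kelof → sokelof.

sokelof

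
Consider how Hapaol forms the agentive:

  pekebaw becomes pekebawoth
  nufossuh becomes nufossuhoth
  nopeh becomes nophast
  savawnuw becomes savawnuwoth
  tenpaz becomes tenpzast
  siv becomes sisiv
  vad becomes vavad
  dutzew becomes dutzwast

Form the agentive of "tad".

tatad

nopeh and nufossuh both end in -h yet inflect differently (nophast, nufossuhoth), so the final letter is not what conditions the rule; the number of vowels is.
"tad" has 1 vowel. The stems with 1 vowel (siv → sisiv, vad → vavad) repeat the first consonant+vowel as a prefix.
The other patterns: stems with 2 vowels delete the last vowel and add -ast; stems with 3 vowels add -oth.
So tad → tatad.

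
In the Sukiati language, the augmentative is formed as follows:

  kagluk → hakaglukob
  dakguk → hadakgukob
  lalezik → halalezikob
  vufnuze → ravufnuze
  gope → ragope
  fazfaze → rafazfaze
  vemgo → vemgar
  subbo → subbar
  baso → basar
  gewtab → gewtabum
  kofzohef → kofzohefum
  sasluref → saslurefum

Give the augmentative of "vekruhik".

havekruhikob

"vekruhik" ends in -k. The stems ending in -k (kagluk → hakaglukob, dakguk → hadakgukob, lalezik → halalezikob) add ha- … -ob around the stem.
So vekruhik → havekruhikob.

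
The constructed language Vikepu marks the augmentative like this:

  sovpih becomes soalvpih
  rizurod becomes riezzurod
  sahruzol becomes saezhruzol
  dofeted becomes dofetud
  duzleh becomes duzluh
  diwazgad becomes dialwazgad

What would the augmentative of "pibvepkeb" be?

pibvepkub

"pibvepkeb" has last vowel 'e'. The stems whose last vowel is 'e' (duzleh → duzluh, dofeted → dofetud) change the last vowel to 'u'.
So pibvepkeb → pibvepkub.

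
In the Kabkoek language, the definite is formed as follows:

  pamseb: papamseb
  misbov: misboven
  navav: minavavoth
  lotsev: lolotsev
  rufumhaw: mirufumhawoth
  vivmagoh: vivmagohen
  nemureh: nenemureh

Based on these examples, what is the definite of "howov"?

howoven

"howov" has last vowel 'o'. The stems whose last vowel is 'o' (vivmagoh → vivmagohen, misbov → misboven) add -en.
So howov → howoven.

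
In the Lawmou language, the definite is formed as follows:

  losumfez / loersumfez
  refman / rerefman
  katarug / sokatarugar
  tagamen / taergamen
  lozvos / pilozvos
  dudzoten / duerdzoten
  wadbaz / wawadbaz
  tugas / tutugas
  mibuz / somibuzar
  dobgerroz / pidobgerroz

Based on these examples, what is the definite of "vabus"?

sovabusar

"vabus" has last vowel 'u'. The stems whose last vowel is 'u' (katarug → sokatarugar, mibuz → somibuzar) add so- … -ar around the stem.
The other patterns: stems whose last vowel is 'a' repeat the first consonant+vowel as a prefix; stems whose last vowel is 'o' add the prefix pi-; stems whose last vowel is 'e' insert -er- after the first vowel.
So vabus → sovabusar.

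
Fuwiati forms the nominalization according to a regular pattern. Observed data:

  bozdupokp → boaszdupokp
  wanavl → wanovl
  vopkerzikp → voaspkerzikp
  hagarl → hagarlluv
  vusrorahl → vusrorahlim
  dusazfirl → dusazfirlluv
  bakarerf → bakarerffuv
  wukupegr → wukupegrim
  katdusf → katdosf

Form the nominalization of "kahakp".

wanavl and dusazfirl both end in -l yet inflect differently (wanovl, dusazfirlluv), so the final letter is not what conditions the rule; the second-to-last letter is.
"kahakp" has second-to-last letter 'k'. The stems whose second-to-last letter is 'k' (bozdupokp → boaszdupokp, vopkerzikp → voaspkerzikp) insert -as- after the first vowel.
So kahakp → kaashakp.

kaashakp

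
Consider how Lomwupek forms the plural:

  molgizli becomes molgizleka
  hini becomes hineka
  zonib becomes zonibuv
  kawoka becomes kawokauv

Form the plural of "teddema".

molgizli and zonib both have last vowel 'i' yet inflect differently (molgizleka, zonibuv), so the last vowel is not what conditions the rule; the final letter is.
"teddema" ends in -a. The one such stem in the data (kawoka → kawokauv) adds -uv, so the same rule applies.
So teddema → teddemauv.

teddemauv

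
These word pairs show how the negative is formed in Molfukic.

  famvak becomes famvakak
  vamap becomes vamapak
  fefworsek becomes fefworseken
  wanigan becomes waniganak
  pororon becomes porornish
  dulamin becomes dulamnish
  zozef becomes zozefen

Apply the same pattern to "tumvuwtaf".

famvak and fefworsek both end in -k yet inflect differently (famvakak, fefworseken), so the final letter is not what conditions the rule; the last vowel is.
"tumvuwtaf" has last vowel 'a'. The stems whose last vowel is 'a' (wanigan → waniganak, vamap → vamapak, famvak → famvakak) add -ak.
The other patterns: stems whose last vowel is 'e' add -en; stems whose last vowel is 'i' or 'o' delete the last vowel and add -ish.
So tumvuwtaf → tumvuwtafak.

tumvuwtafak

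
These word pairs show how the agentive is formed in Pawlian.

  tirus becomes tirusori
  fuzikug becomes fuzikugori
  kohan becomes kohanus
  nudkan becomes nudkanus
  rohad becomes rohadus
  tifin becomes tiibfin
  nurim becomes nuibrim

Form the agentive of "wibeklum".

wibeklumori

kohan and tifin both end in -n yet inflect differently (kohanus, tiibfin), so the final letter is not what conditions the rule; the last vowel is.
"wibeklum" has last vowel 'u'. The stems whose last vowel is 'u' (tirus → tirusori, fuzikug → fuzikugori) add -ori.
So wibeklum → wibeklumori.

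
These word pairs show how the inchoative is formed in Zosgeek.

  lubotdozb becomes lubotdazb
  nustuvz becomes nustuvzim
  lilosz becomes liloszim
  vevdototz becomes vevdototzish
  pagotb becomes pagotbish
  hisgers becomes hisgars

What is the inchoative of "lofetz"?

lofetzish

pagotb and lubotdozb both end in -b yet inflect differently (pagotbish, lubotdazb), so the final letter is not what conditions the rule; the second-to-last letter is.
"lofetz" has second-to-last letter 't'. The stems whose second-to-last letter is 't' (pagotb → pagotbish, vevdototz → vevdototzish) add -ish.
The other patterns: stems whose second-to-last letter is 'r' or 'z' change the last vowel to 'a'; stems whose second-to-last letter is 's' or 'v' add -im.
So lofetz → lofetzish.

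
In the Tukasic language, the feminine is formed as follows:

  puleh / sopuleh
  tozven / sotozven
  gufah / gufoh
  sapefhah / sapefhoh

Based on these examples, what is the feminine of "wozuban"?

"wozuban" has last vowel 'a'. The stems whose last vowel is 'a' (gufah → gufoh, sapefhah → sapefhoh) change the last vowel to 'o'.
So wozuban → wozubon.

wozubon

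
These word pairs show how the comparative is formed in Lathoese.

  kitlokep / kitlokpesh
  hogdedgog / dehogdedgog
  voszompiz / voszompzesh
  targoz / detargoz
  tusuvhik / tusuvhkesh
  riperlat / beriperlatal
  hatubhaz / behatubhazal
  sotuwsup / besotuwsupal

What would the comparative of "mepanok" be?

demepanok

"mepanok" has last vowel 'o'. The stems whose last vowel is 'o' (targoz → detargoz, hogdedgog → dehogdedgog) add the prefix de-.
So mepanok → demepanok.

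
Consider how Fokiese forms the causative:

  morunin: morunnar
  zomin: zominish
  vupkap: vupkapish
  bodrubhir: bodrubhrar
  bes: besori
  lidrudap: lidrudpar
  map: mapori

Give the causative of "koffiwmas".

map and vupkap both end in -p yet inflect differently (mapori, vupkapish), so the final letter is not what conditions the rule; the number of vowels is.
"koffiwmas" has 3 vowels. The stems with 3 vowels (lidrudap → lidrudpar, bodrubhir → bodrubhrar, morunin → morunnar) delete the last vowel and add -ar.
So koffiwmas → koffiwmsar.

koffiwmsar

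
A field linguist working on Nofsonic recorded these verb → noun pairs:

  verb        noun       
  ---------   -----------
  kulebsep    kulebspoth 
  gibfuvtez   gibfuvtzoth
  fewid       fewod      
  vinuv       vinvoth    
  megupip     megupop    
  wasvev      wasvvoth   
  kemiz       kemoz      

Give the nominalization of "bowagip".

bowagop

kemiz and gibfuvtez both end in -z yet inflect differently (kemoz, gibfuvtzoth), so the final letter is not what conditions the rule; the last vowel is.
"bowagip" has last vowel 'i'. The stems whose last vowel is 'i' (megupip → megupop, fewid → fewod, kemiz → kemoz) change the last vowel to 'o'.
So bowagip → bowagop.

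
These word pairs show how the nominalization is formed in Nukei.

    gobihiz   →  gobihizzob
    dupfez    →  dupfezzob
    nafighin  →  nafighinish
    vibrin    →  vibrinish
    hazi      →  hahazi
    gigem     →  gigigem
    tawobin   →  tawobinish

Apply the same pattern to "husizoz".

vibrin and gobihiz both have last vowel 'i' yet inflect differently (vibrinish, gobihizzob), so the last vowel is not what conditions the rule; the final letter is.
"husizoz" ends in -z. The stems ending in -z (gobihiz → gobihizzob, dupfez → dupfezzob) double the final consonant and add -ob.
So husizoz → husizozzob.

husizozzob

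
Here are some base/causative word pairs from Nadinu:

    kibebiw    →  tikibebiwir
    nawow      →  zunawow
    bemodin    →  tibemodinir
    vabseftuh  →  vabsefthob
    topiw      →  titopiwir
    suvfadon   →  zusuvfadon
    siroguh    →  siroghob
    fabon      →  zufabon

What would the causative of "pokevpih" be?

tipokevpihir

"pokevpih" has last vowel 'i'. The stems whose last vowel is 'i' (bemodin → tibemodinir, kibebiw → tikibebiwir, topiw → titopiwir) add ti- … -ir around the stem.
The other patterns: stems whose last vowel is 'u' delete the last vowel and add -ob; stems whose last vowel is 'o' add the prefix zu-.
So pokevpih → tipokevpihir.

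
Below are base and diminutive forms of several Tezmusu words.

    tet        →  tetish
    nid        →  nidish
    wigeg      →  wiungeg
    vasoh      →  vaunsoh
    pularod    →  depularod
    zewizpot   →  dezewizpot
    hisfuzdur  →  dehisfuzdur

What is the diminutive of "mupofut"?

demupofut

nid and pularod both end in -d yet inflect differently (nidish, depularod), so the final letter is not what conditions the rule; the number of vowels is.
"mupofut" has 3 vowels. The stems with 3 vowels (pularod → depularod, zewizpot → dezewizpot, hisfuzdur → dehisfuzdur) add the prefix de-.
The other patterns: stems with 1 vowel add -ish; stems with 2 vowels insert -un- after the first vowel.
So mupofut → demupofut.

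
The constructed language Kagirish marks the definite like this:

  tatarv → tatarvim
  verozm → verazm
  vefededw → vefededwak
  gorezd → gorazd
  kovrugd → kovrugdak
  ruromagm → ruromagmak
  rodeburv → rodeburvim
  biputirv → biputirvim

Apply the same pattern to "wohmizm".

wohmazm

gorezd and kovrugd both end in -d yet inflect differently (gorazd, kovrugdak), so the final letter is not what conditions the rule; the second-to-last letter is.
"wohmizm" has second-to-last letter 'z'. The stems whose second-to-last letter is 'z' (gorezd → gorazd, verozm → verazm) change the last vowel to 'a'.
The other patterns: stems whose second-to-last letter is 'r' add -im; stems whose second-to-last letter is 'd' or 'g' add -ak.
So wohmizm → wohmazm.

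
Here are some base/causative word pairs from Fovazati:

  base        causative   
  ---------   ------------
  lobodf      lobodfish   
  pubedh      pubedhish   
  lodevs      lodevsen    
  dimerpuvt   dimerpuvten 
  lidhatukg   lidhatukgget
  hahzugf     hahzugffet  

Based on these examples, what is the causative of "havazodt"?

"havazodt" has second-to-last letter 'd'. The stems whose second-to-last letter is 'd' (lobodf → lobodfish, pubedh → pubedhish) add -ish.
The other patterns: stems whose second-to-last letter is 'v' add -en; stems whose second-to-last letter is 'g' or 'k' double the final consonant and add -et.
So havazodt → havazodtish.

havazodtish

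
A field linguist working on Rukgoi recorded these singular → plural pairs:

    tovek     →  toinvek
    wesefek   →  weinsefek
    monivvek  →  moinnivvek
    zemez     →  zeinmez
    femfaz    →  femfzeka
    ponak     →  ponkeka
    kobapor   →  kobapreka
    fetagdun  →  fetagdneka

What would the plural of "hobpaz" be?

hobpzeka

zemez and femfaz both end in -z yet inflect differently (zeinmez, femfzeka), so the final letter is not what conditions the rule; the last vowel is.
"hobpaz" has last vowel 'a'. The stems whose last vowel is 'a' (femfaz → femfzeka, ponak → ponkeka) delete the last vowel and add -eka.
The other pattern: stems whose last vowel is 'e' insert -in- after the first vowel.
So hobpaz → hobpzeka.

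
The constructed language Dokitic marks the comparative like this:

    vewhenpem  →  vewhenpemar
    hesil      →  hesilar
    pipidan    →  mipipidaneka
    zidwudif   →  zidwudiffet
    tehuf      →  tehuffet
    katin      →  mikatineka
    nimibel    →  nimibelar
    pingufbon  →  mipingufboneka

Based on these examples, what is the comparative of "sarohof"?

sarohoffet

katin and zidwudif both have last vowel 'i' yet inflect differently (mikatineka, zidwudiffet), so the last vowel is not what conditions the rule; the final letter is.
"sarohof" ends in -f. The stems ending in -f (tehuf → tehuffet, zidwudif → zidwudiffet) double the final consonant and add -et.
So sarohof → sarohoffet.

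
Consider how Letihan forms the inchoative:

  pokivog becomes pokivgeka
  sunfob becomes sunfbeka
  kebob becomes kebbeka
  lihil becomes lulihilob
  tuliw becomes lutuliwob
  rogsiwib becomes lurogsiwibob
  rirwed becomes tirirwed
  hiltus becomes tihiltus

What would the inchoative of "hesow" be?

hesweka

sunfob and rogsiwib both end in -b yet inflect differently (sunfbeka, lurogsiwibob), so the final letter is not what conditions the rule; the last vowel is.
"hesow" has last vowel 'o'. The stems whose last vowel is 'o' (pokivog → pokivgeka, sunfob → sunfbeka, kebob → kebbeka) delete the last vowel and add -eka.
So hesow → hesweka.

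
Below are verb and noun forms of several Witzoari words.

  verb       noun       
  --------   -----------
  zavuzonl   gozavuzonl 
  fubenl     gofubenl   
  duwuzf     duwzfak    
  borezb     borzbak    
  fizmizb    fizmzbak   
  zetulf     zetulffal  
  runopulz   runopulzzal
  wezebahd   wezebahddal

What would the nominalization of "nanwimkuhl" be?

nanwimkuhllal

duwuzf and zetulf both end in -f yet inflect differently (duwzfak, zetulffal), so the final letter is not what conditions the rule; the second-to-last letter is.
"nanwimkuhl" has second-to-last letter 'h'. The one such stem in the data (wezebahd → wezebahddal) doubles the final consonant and adds -al (as do zetulf, runopulz), so the same rule applies.
The other patterns: stems whose second-to-last letter is 'n' add the prefix go-; stems whose second-to-last letter is 'z' delete the last vowel and add -ak.
So nanwimkuhl → nanwimkuhllal.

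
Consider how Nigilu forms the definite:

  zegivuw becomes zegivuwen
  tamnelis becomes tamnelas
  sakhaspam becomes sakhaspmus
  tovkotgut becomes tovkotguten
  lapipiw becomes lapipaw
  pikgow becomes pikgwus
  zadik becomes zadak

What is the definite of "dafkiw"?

dafkaw

lapipiw and zegivuw both end in -w yet inflect differently (lapipaw, zegivuwen), so the final letter is not what conditions the rule; the last vowel is.
"dafkiw" has last vowel 'i'. The stems whose last vowel is 'i' (zadik → zadak, lapipiw → lapipaw, tamnelis → tamnelas) change the last vowel to 'a'.
So dafkiw → dafkaw.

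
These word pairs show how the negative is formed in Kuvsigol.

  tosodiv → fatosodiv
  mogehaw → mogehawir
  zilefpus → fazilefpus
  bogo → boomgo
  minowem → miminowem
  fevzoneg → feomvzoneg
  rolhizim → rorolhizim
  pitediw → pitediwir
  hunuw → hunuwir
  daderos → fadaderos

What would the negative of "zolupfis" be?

fazolupfis

pitediw and rolhizim both have last vowel 'i' yet inflect differently (pitediwir, rorolhizim), so the last vowel is not what conditions the rule; the final letter is.
"zolupfis" ends in -s. The stems ending in -s (zilefpus → fazilefpus, daderos → fadaderos) add the prefix fa-.
So zolupfis → fazolupfis.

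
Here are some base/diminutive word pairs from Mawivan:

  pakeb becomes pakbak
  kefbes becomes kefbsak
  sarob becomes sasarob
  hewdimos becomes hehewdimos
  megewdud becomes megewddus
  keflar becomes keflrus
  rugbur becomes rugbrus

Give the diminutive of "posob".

poposob

"posob" has last vowel 'o'. The stems whose last vowel is 'o' (sarob → sasarob, hewdimos → hehewdimos) repeat the first consonant+vowel as a prefix.
So posob → poposob.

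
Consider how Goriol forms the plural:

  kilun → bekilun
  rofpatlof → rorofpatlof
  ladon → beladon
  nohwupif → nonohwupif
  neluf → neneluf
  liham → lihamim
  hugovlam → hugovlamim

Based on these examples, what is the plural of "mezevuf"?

memezevuf

neluf and kilun both have last vowel 'u' yet inflect differently (neneluf, bekilun), so the last vowel is not what conditions the rule; the final letter is.
"mezevuf" ends in -f. The stems ending in -f (neluf → neneluf, rofpatlof → rorofpatlof, nohwupif → nonohwupif) repeat the first consonant+vowel as a prefix.
So mezevuf → memezevuf.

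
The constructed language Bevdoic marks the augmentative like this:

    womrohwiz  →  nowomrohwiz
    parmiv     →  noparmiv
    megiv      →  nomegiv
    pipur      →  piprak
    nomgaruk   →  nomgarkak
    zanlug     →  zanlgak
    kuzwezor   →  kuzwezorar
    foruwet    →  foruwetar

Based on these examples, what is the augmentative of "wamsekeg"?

wamsekegar

pipur and kuzwezor both end in -r yet inflect differently (piprak, kuzwezorar), so the final letter is not what conditions the rule; the last vowel is.
"wamsekeg" has last vowel 'e'. The one such stem in the data (foruwet → foruwetar) adds -ar, so the same rule applies.
So wamsekeg → wamsekegar.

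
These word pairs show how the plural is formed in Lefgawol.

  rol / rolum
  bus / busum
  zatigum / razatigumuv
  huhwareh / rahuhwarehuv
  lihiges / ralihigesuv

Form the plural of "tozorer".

bus and lihiges both end in -s yet inflect differently (busum, ralihigesuv), so the final letter is not what conditions the rule; the number of vowels is.
"tozorer" has 3 vowels. The stems with 3 vowels (zatigum → razatigumuv, huhwareh → rahuhwarehuv, lihiges → ralihigesuv) add ra- … -uv around the stem.
The other pattern: stems with 1 vowel add -um.
So tozorer → ratozoreruv.

ratozoreruv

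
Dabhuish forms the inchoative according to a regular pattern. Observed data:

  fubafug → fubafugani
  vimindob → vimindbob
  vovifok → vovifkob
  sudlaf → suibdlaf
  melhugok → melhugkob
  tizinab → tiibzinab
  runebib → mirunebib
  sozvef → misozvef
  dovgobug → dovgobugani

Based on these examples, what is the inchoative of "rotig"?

mirotig

"rotig" has last vowel 'i'. The one such stem in the data (runebib → mirunebib) adds the prefix mi-, so the same rule applies.
So rotig → mirotig.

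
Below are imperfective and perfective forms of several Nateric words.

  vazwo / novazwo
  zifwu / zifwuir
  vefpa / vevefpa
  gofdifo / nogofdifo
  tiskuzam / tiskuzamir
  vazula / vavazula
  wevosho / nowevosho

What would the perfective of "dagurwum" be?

dagurwumir

vefpa and tiskuzam both have last vowel 'a' yet inflect differently (vevefpa, tiskuzamir), so the last vowel is not what conditions the rule; the final letter is.
"dagurwum" ends in -m. The one such stem in the data (tiskuzam → tiskuzamir) adds -ir, so the same rule applies.
The other patterns: stems ending in -o add the prefix no-; stems ending in -a repeat the first consonant+vowel as a prefix.
So dagurwum → dagurwumir.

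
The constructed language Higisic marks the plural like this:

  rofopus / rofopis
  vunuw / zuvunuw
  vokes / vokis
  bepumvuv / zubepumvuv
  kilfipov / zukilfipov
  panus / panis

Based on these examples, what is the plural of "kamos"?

panus and vunuw both have last vowel 'u' yet inflect differently (panis, zuvunuw), so the last vowel is not what conditions the rule; the final letter is.
"kamos" ends in -s. The stems ending in -s (panus → panis, vokes → vokis, rofopus → rofopis) change the last vowel to 'i'.
So kamos → kamis.

kamis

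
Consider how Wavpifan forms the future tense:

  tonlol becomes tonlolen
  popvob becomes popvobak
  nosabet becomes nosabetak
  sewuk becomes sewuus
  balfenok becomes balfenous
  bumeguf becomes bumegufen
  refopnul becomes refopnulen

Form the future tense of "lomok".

lomous

popvob and balfenok both have last vowel 'o' yet inflect differently (popvobak, balfenous), so the last vowel is not what conditions the rule; the final letter is.
"lomok" ends in -k. The stems ending in -k (balfenok → balfenous, sewuk → sewuus) drop the final letter and add -us.
The other patterns: stems ending in -b or -t add -ak; stems ending in -f or -l add -en.
So lomok → lomous.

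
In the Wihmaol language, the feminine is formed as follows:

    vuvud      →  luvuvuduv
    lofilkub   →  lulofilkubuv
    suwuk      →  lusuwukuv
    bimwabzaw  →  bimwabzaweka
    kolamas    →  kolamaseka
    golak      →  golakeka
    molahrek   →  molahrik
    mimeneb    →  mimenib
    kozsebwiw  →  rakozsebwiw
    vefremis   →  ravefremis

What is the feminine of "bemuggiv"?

rabemuggiv

suwuk and golak both end in -k yet inflect differently (lusuwukuv, golakeka), so the final letter is not what conditions the rule; the last vowel is.
"bemuggiv" has last vowel 'i'. The stems whose last vowel is 'i' (kozsebwiw → rakozsebwiw, vefremis → ravefremis) add the prefix ra-.
So bemuggiv → rabemuggiv.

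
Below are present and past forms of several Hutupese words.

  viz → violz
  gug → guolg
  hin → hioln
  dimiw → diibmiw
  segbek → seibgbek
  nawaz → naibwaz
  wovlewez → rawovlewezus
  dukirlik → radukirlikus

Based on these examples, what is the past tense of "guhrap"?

viz and nawaz both end in -z yet inflect differently (violz, naibwaz), so the final letter is not what conditions the rule; the number of vowels is.
"guhrap" has 2 vowels. The stems with 2 vowels (dimiw → diibmiw, segbek → seibgbek, nawaz → naibwaz) insert -ib- after the first vowel.
So guhrap → guibhrap.

guibhrap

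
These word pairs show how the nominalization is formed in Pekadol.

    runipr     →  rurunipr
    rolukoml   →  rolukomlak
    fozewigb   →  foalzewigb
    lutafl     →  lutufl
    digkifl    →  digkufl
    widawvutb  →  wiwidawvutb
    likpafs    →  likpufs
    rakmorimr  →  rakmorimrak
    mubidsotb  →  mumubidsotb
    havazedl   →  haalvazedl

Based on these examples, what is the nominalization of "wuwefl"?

wuwufl

digkifl and rolukoml both end in -l yet inflect differently (digkufl, rolukomlak), so the final letter is not what conditions the rule; the second-to-last letter is.
"wuwefl" has second-to-last letter 'f'. The stems whose second-to-last letter is 'f' (digkifl → digkufl, lutafl → lutufl, likpafs → likpufs) change the last vowel to 'u'.
The other patterns: stems whose second-to-last letter is 'p' or 't' repeat the first consonant+vowel as a prefix; stems whose second-to-last letter is 'm' add -ak; stems whose second-to-last letter is 'd' or 'g' insert -al- after the first vowel.
So wuwefl → wuwufl.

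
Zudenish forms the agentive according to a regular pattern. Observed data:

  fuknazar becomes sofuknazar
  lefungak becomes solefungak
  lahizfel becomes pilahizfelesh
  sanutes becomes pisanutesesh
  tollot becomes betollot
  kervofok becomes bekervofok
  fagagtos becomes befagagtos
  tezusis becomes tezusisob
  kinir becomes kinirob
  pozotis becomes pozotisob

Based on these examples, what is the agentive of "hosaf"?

sohosaf

"hosaf" has last vowel 'a'. The stems whose last vowel is 'a' (fuknazar → sofuknazar, lefungak → solefungak) add the prefix so-.
The other patterns: stems whose last vowel is 'e' add pi- … -esh around the stem; stems whose last vowel is 'o' add the prefix be-; stems whose last vowel is 'i' add -ob.
So hosaf → sohosaf.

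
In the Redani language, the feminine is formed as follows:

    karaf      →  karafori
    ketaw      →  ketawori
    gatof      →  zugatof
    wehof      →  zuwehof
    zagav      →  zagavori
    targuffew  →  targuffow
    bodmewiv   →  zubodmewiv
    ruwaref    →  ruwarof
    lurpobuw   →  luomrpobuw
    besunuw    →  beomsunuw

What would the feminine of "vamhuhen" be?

vamhuhon

"vamhuhen" has last vowel 'e'. The stems whose last vowel is 'e' (ruwaref → ruwarof, targuffew → targuffow) change the last vowel to 'o'.
So vamhuhen → vamhuhon.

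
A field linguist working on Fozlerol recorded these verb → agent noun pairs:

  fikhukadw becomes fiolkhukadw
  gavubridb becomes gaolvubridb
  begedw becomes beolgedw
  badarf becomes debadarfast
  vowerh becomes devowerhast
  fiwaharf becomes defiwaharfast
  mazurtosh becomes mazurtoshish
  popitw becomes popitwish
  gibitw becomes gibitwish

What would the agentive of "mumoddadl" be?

vowerh and mazurtosh both end in -h yet inflect differently (devowerhast, mazurtoshish), so the final letter is not what conditions the rule; the second-to-last letter is.
"mumoddadl" has second-to-last letter 'd'. The stems whose second-to-last letter is 'd' (fikhukadw → fiolkhukadw, gavubridb → gaolvubridb, begedw → beolgedw) insert -ol- after the first vowel.
So mumoddadl → muolmoddadl.

muolmoddadl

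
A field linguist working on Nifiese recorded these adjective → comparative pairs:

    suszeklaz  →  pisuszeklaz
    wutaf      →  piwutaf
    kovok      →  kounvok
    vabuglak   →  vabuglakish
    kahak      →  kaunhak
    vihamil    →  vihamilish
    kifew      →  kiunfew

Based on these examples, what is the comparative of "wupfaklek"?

vabuglak and kahak both end in -k yet inflect differently (vabuglakish, kaunhak), so the final letter is not what conditions the rule; the first letter is.
"wupfaklek" begins with w-. The one such stem in the data (wutaf → piwutaf) adds the prefix pi-, so the same rule applies.
So wupfaklek → piwupfaklek.

piwupfaklek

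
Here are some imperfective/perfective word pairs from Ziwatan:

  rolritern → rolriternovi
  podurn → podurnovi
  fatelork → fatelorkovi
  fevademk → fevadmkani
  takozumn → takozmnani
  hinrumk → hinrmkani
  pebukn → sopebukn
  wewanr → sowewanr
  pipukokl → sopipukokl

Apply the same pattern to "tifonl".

fatelork and fevademk both end in -k yet inflect differently (fatelorkovi, fevadmkani), so the final letter is not what conditions the rule; the second-to-last letter is.
"tifonl" has second-to-last letter 'n'. The one such stem in the data (wewanr → sowewanr) adds the prefix so-, so the same rule applies.
So tifonl → sotifonl.

sotifonl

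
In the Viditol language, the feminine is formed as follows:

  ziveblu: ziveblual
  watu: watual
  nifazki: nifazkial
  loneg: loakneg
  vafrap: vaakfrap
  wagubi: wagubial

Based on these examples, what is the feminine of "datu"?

datual

watu and loneg both have 2 vowels yet inflect differently (watual, loakneg), so the number of vowels is not what conditions the rule; whether the stem ends in a vowel or a consonant is.
"datu" ends in a vowel. The stems ending in a vowel (nifazki → nifazkial, ziveblu → ziveblual, watu → watual) add -al.
The other pattern: stems ending in a consonant insert -ak- after the first vowel.
So datu → datual.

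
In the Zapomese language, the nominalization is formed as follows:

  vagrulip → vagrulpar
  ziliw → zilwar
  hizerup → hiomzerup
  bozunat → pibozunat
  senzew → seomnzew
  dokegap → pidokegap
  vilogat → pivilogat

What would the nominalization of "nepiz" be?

"nepiz" has last vowel 'i'. The stems whose last vowel is 'i' (vagrulip → vagrulpar, ziliw → zilwar) delete the last vowel and add -ar.
The other patterns: stems whose last vowel is 'a' add the prefix pi-; stems whose last vowel is 'e' or 'u' insert -om- after the first vowel.
So nepiz → nepzar.

nepzar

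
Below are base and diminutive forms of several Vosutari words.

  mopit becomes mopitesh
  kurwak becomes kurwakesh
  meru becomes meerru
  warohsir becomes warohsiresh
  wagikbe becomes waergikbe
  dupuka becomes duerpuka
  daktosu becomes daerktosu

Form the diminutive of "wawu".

waerwu

"wawu" ends in a vowel. The stems ending in a vowel (wagikbe → waergikbe, meru → meerru, daktosu → daerktosu) insert -er- after the first vowel.
The other pattern: stems ending in a consonant add -esh.
So wawu → waerwu.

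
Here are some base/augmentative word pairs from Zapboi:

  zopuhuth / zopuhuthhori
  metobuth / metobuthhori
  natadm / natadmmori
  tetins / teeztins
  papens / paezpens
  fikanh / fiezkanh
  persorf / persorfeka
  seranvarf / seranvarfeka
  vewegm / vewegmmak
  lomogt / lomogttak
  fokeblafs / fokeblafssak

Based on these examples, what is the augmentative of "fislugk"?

fislugkkak

"fislugk" has second-to-last letter 'g'. The stems whose second-to-last letter is 'g' (vewegm → vewegmmak, lomogt → lomogttak) double the final consonant and add -ak.
So fislugk → fislugkkak.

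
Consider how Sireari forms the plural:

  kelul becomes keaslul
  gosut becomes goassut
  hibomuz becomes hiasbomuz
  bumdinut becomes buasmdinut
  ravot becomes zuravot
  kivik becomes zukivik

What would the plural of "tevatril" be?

zutevatril

gosut and ravot both end in -t yet inflect differently (goassut, zuravot), so the final letter is not what conditions the rule; the last vowel is.
"tevatril" has last vowel 'i'. The one such stem in the data (kivik → zukivik) adds the prefix zu-, so the same rule applies.
The other pattern: stems whose last vowel is 'u' insert -as- after the first vowel.
So tevatril → zutevatril.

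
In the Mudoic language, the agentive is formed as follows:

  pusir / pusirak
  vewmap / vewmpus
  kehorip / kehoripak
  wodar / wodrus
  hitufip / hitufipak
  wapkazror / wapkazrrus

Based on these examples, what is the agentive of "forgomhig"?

forgomhigak

"forgomhig" has last vowel 'i'. The stems whose last vowel is 'i' (hitufip → hitufipak, kehorip → kehoripak, pusir → pusirak) add -ak.
The other pattern: stems whose last vowel is 'a' or 'o' delete the last vowel and add -us.
So forgomhig → forgomhigak.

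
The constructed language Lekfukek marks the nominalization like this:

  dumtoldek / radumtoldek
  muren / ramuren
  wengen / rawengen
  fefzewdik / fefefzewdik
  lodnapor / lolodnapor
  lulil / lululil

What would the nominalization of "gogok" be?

gogogok

dumtoldek and fefzewdik both end in -k yet inflect differently (radumtoldek, fefefzewdik), so the final letter is not what conditions the rule; the last vowel is.
"gogok" has last vowel 'o'. The one such stem in the data (lodnapor → lolodnapor) repeats the first consonant+vowel as a prefix (as do fefzewdik, lulil), so the same rule applies.
So gogok → gogogok.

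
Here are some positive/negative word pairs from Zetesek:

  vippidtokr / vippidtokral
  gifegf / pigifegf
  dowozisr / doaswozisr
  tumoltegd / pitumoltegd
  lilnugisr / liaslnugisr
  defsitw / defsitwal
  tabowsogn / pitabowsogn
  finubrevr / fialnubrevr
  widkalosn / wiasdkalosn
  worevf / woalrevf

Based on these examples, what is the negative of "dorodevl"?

gifegf and worevf both end in -f yet inflect differently (pigifegf, woalrevf), so the final letter is not what conditions the rule; the second-to-last letter is.
"dorodevl" has second-to-last letter 'v'. The stems whose second-to-last letter is 'v' (worevf → woalrevf, finubrevr → fialnubrevr) insert -al- after the first vowel.
So dorodevl → doalrodevl.

doalrodevl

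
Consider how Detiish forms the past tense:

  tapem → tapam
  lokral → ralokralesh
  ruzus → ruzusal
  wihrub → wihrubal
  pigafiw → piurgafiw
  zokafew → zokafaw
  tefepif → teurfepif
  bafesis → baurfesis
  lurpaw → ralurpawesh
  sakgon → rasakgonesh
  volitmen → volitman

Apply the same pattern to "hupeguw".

zokafew and pigafiw both end in -w yet inflect differently (zokafaw, piurgafiw), so the final letter is not what conditions the rule; the last vowel is.
"hupeguw" has last vowel 'u'. The stems whose last vowel is 'u' (ruzus → ruzusal, wihrub → wihrubal) add -al.
The other patterns: stems whose last vowel is 'e' change the last vowel to 'a'; stems whose last vowel is 'i' insert -ur- after the first vowel; stems whose last vowel is 'a' or 'o' add ra- … -esh around the stem.
So hupeguw → hupeguwal.

hupeguwal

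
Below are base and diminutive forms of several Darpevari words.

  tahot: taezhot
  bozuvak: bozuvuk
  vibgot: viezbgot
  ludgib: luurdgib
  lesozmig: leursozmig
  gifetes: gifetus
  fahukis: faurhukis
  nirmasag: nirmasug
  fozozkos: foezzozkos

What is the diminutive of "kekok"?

keezkok

"kekok" has last vowel 'o'. The stems whose last vowel is 'o' (tahot → taezhot, vibgot → viezbgot, fozozkos → foezzozkos) insert -ez- after the first vowel.
The other patterns: stems whose last vowel is 'a' or 'e' change the last vowel to 'u'; stems whose last vowel is 'i' insert -ur- after the first vowel.
So kekok → keezkok.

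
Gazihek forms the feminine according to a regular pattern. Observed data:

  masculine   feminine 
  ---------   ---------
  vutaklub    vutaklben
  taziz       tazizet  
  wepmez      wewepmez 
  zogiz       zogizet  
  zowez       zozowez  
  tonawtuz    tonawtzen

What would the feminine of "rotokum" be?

zowez and zogiz both end in -z yet inflect differently (zozowez, zogizet), so the final letter is not what conditions the rule; the last vowel is.
"rotokum" has last vowel 'u'. The stems whose last vowel is 'u' (tonawtuz → tonawtzen, vutaklub → vutaklben) delete the last vowel and add -en.
So rotokum → rotokmen.

rotokmen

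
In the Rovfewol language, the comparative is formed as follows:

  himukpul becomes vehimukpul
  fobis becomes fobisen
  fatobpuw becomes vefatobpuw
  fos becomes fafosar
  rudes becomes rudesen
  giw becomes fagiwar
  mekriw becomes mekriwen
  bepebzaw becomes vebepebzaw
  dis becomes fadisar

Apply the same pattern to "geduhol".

vegeduhol

dis and rudes both end in -s yet inflect differently (fadisar, rudesen), so the final letter is not what conditions the rule; the number of vowels is.
"geduhol" has 3 vowels. The stems with 3 vowels (bepebzaw → vebepebzaw, fatobpuw → vefatobpuw, himukpul → vehimukpul) add the prefix ve-.
The other patterns: stems with 1 vowel add fa- … -ar around the stem; stems with 2 vowels add -en.
So geduhol → vegeduhol.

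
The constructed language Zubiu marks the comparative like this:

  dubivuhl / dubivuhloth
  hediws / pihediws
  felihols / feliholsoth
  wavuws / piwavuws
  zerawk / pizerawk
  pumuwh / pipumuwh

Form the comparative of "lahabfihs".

hediws and felihols both end in -s yet inflect differently (pihediws, feliholsoth), so the final letter is not what conditions the rule; the second-to-last letter is.
"lahabfihs" has second-to-last letter 'h'. The one such stem in the data (dubivuhl → dubivuhloth) adds -oth, so the same rule applies.
The other pattern: stems whose second-to-last letter is 'w' add the prefix pi-.
So lahabfihs → lahabfihsoth.

lahabfihsoth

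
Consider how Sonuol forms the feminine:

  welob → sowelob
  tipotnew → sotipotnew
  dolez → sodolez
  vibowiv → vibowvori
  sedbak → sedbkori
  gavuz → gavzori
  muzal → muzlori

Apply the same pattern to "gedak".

dolez and gavuz both end in -z yet inflect differently (sodolez, gavzori), so the final letter is not what conditions the rule; the last vowel is.
"gedak" has last vowel 'a'. The stems whose last vowel is 'a' (sedbak → sedbkori, muzal → muzlori) delete the last vowel and add -ori.
So gedak → gedkori.

gedkori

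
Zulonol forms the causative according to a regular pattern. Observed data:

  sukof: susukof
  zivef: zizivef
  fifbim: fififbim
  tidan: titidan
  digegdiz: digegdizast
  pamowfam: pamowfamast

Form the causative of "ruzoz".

ruruzoz

fifbim and pamowfam both end in -m yet inflect differently (fififbim, pamowfamast), so the final letter is not what conditions the rule; the number of vowels is.
"ruzoz" has 2 vowels. The stems with 2 vowels (sukof → susukof, zivef → zizivef, fifbim → fififbim) repeat the first consonant+vowel as a prefix.
The other pattern: stems with 3 vowels add -ast.
So ruzoz → ruruzoz.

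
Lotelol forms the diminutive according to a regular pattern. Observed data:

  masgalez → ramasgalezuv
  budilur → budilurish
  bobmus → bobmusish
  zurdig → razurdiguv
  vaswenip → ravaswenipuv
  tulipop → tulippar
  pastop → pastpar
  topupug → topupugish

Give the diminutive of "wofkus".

wofkusish

"wofkus" has last vowel 'u'. The stems whose last vowel is 'u' (bobmus → bobmusish, topupug → topupugish, budilur → budilurish) add -ish.
The other patterns: stems whose last vowel is 'o' delete the last vowel and add -ar; stems whose last vowel is 'e' or 'i' add ra- … -uv around the stem.
So wofkus → wofkusish.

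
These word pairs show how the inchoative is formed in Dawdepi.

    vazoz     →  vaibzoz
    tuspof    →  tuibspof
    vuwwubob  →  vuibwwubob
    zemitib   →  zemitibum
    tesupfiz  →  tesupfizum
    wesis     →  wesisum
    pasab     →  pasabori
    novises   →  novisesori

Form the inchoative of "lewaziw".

lewaziwum

vuwwubob and zemitib both end in -b yet inflect differently (vuibwwubob, zemitibum), so the final letter is not what conditions the rule; the last vowel is.
"lewaziw" has last vowel 'i'. The stems whose last vowel is 'i' (zemitib → zemitibum, tesupfiz → tesupfizum, wesis → wesisum) add -um.
The other patterns: stems whose last vowel is 'o' insert -ib- after the first vowel; stems whose last vowel is 'a' or 'e' add -ori.
So lewaziw → lewaziwum.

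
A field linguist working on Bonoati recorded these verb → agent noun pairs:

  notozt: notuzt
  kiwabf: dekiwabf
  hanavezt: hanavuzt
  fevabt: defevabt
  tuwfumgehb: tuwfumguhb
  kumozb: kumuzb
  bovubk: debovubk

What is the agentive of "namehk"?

fevabt and notozt both end in -t yet inflect differently (defevabt, notuzt), so the final letter is not what conditions the rule; the second-to-last letter is.
"namehk" has second-to-last letter 'h'. The one such stem in the data (tuwfumgehb → tuwfumguhb) changes the last vowel to 'u' (as do notozt, kumozb), so the same rule applies.
The other pattern: stems whose second-to-last letter is 'b' add the prefix de-.
So namehk → namuhk.

namuhk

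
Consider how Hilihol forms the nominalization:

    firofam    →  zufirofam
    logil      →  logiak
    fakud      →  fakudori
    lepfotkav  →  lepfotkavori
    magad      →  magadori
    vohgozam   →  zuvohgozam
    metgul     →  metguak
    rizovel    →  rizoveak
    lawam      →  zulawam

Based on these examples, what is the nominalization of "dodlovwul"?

dodlovwuak

vohgozam and magad both have last vowel 'a' yet inflect differently (zuvohgozam, magadori), so the last vowel is not what conditions the rule; the final letter is.
"dodlovwul" ends in -l. The stems ending in -l (rizovel → rizoveak, metgul → metguak, logil → logiak) drop the final letter and add -ak.
The other patterns: stems ending in -m add the prefix zu-; stems ending in -d or -v add -ori.
So dodlovwul → dodlovwuak.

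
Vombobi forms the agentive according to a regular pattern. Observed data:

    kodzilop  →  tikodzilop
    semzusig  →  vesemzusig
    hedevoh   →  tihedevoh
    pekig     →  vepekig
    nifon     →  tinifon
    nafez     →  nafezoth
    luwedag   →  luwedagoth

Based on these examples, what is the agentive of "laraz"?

larazoth

"laraz" has last vowel 'a'. The one such stem in the data (luwedag → luwedagoth) adds -oth, so the same rule applies.
The other patterns: stems whose last vowel is 'o' add the prefix ti-; stems whose last vowel is 'i' add the prefix ve-.
So laraz → larazoth.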